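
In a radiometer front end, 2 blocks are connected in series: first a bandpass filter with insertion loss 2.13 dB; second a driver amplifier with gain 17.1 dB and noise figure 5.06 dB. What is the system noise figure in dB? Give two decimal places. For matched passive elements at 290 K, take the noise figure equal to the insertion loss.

7.19 dB

Convert to linear (a loss of L dB is a gain of −L dB): F_i = 10^(NF_i/10), G_i = 10^(G_i,dB/10)
  Stage 1: F_1 = 10^(2.13/10) = 1.633, G_1 = 10^(−2.13/10) = 0.6124
  Stage 2: F_2 = 10^(5.06/10) = 3.206, G_2 = 10^(17.1/10) = 51.29
Friis cascade:
  F = 1.633 + (3.206 − 1)/0.6124 = 5.236
NF = 10 log₁₀(5.236) = 7.19 dB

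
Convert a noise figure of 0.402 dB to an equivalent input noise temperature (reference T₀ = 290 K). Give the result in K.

28.1 K

F = 10^(0.402/10) = 1.09698
T_e = (F − 1)·T₀ = (1.09698 − 1) × 290 = 28.1 K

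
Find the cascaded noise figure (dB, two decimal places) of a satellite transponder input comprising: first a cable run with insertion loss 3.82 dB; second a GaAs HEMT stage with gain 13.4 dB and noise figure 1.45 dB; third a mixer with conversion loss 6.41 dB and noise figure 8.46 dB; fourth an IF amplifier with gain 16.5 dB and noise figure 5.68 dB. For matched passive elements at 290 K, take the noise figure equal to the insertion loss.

7.27 dB

Convert to linear (a loss of L dB is a gain of −L dB): F_i = 10^(NF_i/10), G_i = 10^(G_i,dB/10)
  Stage 1: F_1 = 10^(3.82/10) = 2.410, G_1 = 10^(−3.82/10) = 0.4150
  Stage 2: F_2 = 10^(1.45/10) = 1.396, G_2 = 10^(13.4/10) = 21.88
  Stage 3: F_3 = 10^(8.46/10) = 7.015, G_3 = 10^(−6.41/10) = 0.2286
  Stage 4: F_4 = 10^(5.68/10) = 3.698, G_4 = 10^(16.5/10) = 44.67
Friis cascade:
  F = 2.410 + (1.396 − 1)/0.4150 + (7.015 − 1)/9.078 + (3.698 − 1)/2.075 = 5.328
NF = 10 log₁₀(5.328) = 7.27 dB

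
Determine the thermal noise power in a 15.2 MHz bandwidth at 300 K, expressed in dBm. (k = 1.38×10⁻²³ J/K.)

−102.0 dBm

P_n = kTB = 1.38×10⁻²³ × 300 × 1.52×10⁷ = 6.29×10⁻¹⁴ W
In dBm: 10 log₁₀(6.29×10⁻¹⁴ / 10⁻³) = −102.0 dBm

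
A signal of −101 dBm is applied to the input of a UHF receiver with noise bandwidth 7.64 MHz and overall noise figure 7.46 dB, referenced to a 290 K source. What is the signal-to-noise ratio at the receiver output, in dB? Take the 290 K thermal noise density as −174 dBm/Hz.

Noise floor: N = −174 + 10 log₁₀(B) + NF
10 log₁₀(7.64×10⁶) = 68.83 dB
N = −174 + 68.83 + 7.46 = −97.71 dBm
SNR = P_sig − N = −101 − (−97.71) = −3.29 dB → −3.3 dB

−3.3 dB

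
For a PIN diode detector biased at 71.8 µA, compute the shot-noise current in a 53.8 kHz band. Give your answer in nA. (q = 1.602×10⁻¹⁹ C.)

1.11 nA

I_n = √(2qI·B)
2qI·B = 2 × 1.602×10⁻¹⁹ × 7.18×10⁻⁵ × 5.38×10⁴ = 1.24×10⁻¹⁸ A²
I_n = √(1.24×10⁻¹⁸) = 1.11×10⁻⁹ A = 1.11 nA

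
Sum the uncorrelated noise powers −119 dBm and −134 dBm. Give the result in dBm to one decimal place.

Convert to linear, add, convert back:
P₁ = 1.26×10⁻¹⁵ W, P₂ = 3.98×10⁻¹⁷ W
P_tot = 1.30×10⁻¹⁵ W → 10 log₁₀(P_tot / 10⁻³) = −118.9 dBm

−118.9 dBm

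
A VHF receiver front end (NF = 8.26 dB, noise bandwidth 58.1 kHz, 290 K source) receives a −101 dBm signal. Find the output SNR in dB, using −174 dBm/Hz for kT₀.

17.1 dB

Noise floor: N = −174 + 10 log₁₀(B) + NF
10 log₁₀(5.81×10⁴) = 47.64 dB
N = −174 + 47.64 + 8.26 = −118.10 dBm
SNR = P_sig − N = −101 − (−118.10) = 17.10 dB → 17.1 dB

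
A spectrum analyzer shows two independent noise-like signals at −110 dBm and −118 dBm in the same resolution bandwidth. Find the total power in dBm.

Convert to linear, add, convert back:
P₁ = 1.00×10⁻¹⁴ W, P₂ = 1.58×10⁻¹⁵ W
P_tot = 1.16×10⁻¹⁴ W → 10 log₁₀(P_tot / 10⁻³) = −109.4 dBm

−109.4 dBm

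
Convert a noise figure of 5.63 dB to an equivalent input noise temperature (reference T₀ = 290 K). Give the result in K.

770 K

F = 10^(5.63/10) = 3.65595
T_e = (F − 1)·T₀ = (3.65595 − 1) × 290 = 770 K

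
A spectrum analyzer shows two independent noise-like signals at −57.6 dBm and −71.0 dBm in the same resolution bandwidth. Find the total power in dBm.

−57.4 dBm

Convert to linear, add, convert back:
P₁ = 1.74×10⁻⁹ W, P₂ = 7.94×10⁻¹¹ W
P_tot = 1.82×10⁻⁹ W → 10 log₁₀(P_tot / 10⁻³) = −57.4 dBm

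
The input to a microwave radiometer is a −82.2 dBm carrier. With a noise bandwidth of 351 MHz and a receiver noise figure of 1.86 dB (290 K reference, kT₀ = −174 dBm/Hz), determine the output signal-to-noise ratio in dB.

Noise floor: N = −174 + 10 log₁₀(B) + NF
10 log₁₀(3.51×10⁸) = 85.45 dB
N = −174 + 85.45 + 1.86 = −86.69 dBm
SNR = P_sig − N = −82.2 − (−86.69) = 4.49 dB → 4.5 dB

4.5 dB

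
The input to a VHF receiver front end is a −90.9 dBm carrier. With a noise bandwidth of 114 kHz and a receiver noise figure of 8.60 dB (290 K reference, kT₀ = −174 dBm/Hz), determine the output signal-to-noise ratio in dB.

Noise floor: N = −174 + 10 log₁₀(B) + NF
10 log₁₀(1.14×10⁵) = 50.57 dB
N = −174 + 50.57 + 8.60 = −114.83 dBm
SNR = P_sig − N = −90.9 − (−114.83) = 23.93 dB → 23.9 dB

23.9 dB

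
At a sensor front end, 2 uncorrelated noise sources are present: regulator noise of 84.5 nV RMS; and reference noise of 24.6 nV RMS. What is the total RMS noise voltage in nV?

88.0 nV

Uncorrelated sources add in power (mean-square): V_tot = √(ΣV_i²)
V_tot = √[(8.45×10⁻⁸)² + (2.46×10⁻⁸)²] = 8.80×10⁻⁸ V = 88.0 nV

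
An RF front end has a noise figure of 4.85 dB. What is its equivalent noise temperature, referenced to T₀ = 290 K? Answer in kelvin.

F = 10^(4.85/10) = 3.05492
T_e = (F − 1)·T₀ = (3.05492 − 1) × 290 = 596 K

596 K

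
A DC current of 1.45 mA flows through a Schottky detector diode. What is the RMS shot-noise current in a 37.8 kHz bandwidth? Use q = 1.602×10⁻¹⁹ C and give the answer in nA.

4.19 nA

I_n = √(2qI·B)
2qI·B = 2 × 1.602×10⁻¹⁹ × 1.45×10⁻³ × 3.78×10⁴ = 1.76×10⁻¹⁷ A²
I_n = √(1.76×10⁻¹⁷) = 4.19×10⁻⁹ A = 4.19 nA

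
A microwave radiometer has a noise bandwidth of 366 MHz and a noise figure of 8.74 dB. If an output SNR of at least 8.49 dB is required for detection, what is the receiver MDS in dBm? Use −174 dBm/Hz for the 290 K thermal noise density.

Sensitivity = −174 + 10 log₁₀(B) + NF + SNR_min
= −174 + 85.63 + 8.74 + 8.49
= −71.14 dBm → −71.1 dBm

−71.1 dBm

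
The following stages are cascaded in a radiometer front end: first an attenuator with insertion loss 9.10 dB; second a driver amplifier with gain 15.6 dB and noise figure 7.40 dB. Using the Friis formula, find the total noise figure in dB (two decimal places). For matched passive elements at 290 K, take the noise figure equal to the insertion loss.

Convert to linear (a loss of L dB is a gain of −L dB): F_i = 10^(NF_i/10), G_i = 10^(G_i,dB/10)
  Stage 1: F_1 = 10^(9.10/10) = 8.128, G_1 = 10^(−9.10/10) = 0.1230
  Stage 2: F_2 = 10^(7.40/10) = 5.495, G_2 = 10^(15.6/10) = 36.31
Friis cascade:
  F = 8.128 + (5.495 − 1)/0.1230 = 44.67
NF = 10 log₁₀(44.67) = 16.50 dB

16.50 dB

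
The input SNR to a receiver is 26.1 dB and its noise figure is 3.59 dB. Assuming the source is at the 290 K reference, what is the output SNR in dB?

By definition F = SNR_in/SNR_out, so in dB: SNR_out = SNR_in − NF
SNR_out = 26.1 − 3.59 = 22.51 dB

22.51 dB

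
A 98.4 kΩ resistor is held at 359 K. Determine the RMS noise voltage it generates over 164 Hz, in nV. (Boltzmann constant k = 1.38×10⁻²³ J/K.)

V_n = √(4kTRB)
4kTRB = 4 × 1.38×10⁻²³ × 359 × 9.84×10⁴ × 1.64×10² = 3.20×10⁻¹³ V²
V_n = √(3.20×10⁻¹³) = 5.66×10⁻⁷ V = 566 nV

566 nV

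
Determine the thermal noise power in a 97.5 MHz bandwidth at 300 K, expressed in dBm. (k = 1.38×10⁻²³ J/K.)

P_n = kTB = 1.38×10⁻²³ × 300 × 9.75×10⁷ = 4.04×10⁻¹³ W
In dBm: 10 log₁₀(4.04×10⁻¹³ / 10⁻³) = −93.9 dBm

−93.9 dBm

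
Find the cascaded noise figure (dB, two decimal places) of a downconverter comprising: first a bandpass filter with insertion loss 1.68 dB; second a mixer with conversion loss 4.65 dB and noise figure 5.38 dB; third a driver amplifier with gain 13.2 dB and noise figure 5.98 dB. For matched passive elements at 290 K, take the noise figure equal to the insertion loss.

Convert to linear (a loss of L dB is a gain of −L dB): F_i = 10^(NF_i/10), G_i = 10^(G_i,dB/10)
  Stage 1: F_1 = 10^(1.68/10) = 1.472, G_1 = 10^(−1.68/10) = 0.6792
  Stage 2: F_2 = 10^(5.38/10) = 3.451, G_2 = 10^(−4.65/10) = 0.3428
  Stage 3: F_3 = 10^(5.98/10) = 3.963, G_3 = 10^(13.2/10) = 20.89
Friis cascade:
  F = 1.472 + (3.451 − 1)/0.6792 + (3.963 − 1)/0.2328 = 17.81
NF = 10 log₁₀(17.81) = 12.51 dB

12.51 dB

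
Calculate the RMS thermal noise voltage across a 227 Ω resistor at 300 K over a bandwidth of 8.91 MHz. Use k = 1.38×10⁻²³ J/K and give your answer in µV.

5.79 µV

V_n = √(4kTRB)
4kTRB = 4 × 1.38×10⁻²³ × 300 × 2.27×10² × 8.91×10⁶ = 3.35×10⁻¹¹ V²
V_n = √(3.35×10⁻¹¹) = 5.79×10⁻⁶ V = 5.79 µV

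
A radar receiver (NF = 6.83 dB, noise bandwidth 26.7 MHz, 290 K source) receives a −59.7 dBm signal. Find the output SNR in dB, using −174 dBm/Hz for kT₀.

33.2 dB

Noise floor: N = −174 + 10 log₁₀(B) + NF
10 log₁₀(2.67×10⁷) = 74.27 dB
N = −174 + 74.27 + 6.83 = −92.90 dBm
SNR = P_sig − N = −59.7 − (−92.90) = 33.20 dB → 33.2 dB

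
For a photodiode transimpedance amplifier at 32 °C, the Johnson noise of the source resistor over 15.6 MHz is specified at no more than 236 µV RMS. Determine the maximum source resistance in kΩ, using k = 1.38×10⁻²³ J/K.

T = 32 °C + 273.15 = 305.15 K
Johnson–Nyquist: V_n = √(4kTRB) ⇒ R = V_n² / (4kTB)
4kTB = 4 × 1.38×10⁻²³ × 305.15 × 1.56×10⁷ = 2.63×10⁻¹³
R = (2.36×10⁻⁴)² / 2.63×10⁻¹³ = 2.12×10⁵ Ω = 212 kΩ

212 kΩ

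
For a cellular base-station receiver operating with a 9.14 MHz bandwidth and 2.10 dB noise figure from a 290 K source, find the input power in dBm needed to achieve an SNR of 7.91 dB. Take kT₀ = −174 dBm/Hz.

Sensitivity = −174 + 10 log₁₀(B) + NF + SNR_min
= −174 + 69.61 + 2.10 + 7.91
= −94.38 dBm → −94.4 dBm

−94.4 dBm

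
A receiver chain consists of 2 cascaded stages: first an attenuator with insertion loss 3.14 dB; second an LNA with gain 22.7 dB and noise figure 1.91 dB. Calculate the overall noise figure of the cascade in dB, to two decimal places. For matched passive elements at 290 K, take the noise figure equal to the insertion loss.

Convert to linear (a loss of L dB is a gain of −L dB): F_i = 10^(NF_i/10), G_i = 10^(G_i,dB/10)
  Stage 1: F_1 = 10^(3.14/10) = 2.061, G_1 = 10^(−3.14/10) = 0.4853
  Stage 2: F_2 = 10^(1.91/10) = 1.552, G_2 = 10^(22.7/10) = 186.2
Friis cascade:
  F = 2.061 + (1.552 − 1)/0.4853 = 3.199
NF = 10 log₁₀(3.199) = 5.05 dB

5.05 dB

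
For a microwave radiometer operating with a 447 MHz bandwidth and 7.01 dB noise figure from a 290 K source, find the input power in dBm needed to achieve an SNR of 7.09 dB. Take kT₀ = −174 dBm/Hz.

Sensitivity = −174 + 10 log₁₀(B) + NF + SNR_min
= −174 + 86.5 + 7.01 + 7.09
= −73.40 dBm → −73.4 dBm

−73.4 dBm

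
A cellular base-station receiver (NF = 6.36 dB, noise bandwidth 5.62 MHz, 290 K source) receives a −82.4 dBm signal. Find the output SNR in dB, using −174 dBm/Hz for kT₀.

Noise floor: N = −174 + 10 log₁₀(B) + NF
10 log₁₀(5.62×10⁶) = 67.5 dB
N = −174 + 67.5 + 6.36 = −100.14 dBm
SNR = P_sig − N = −82.4 − (−100.14) = 17.74 dB → 17.7 dB

17.7 dB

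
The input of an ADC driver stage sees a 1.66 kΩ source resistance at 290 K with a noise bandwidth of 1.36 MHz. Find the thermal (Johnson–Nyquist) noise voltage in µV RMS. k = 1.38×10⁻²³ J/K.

V_n = √(4kTRB)
4kTRB = 4 × 1.38×10⁻²³ × 290 × 1.66×10³ × 1.36×10⁶ = 3.61×10⁻¹¹ V²
V_n = √(3.61×10⁻¹¹) = 6.01×10⁻⁶ V = 6.01 µV

6.01 µV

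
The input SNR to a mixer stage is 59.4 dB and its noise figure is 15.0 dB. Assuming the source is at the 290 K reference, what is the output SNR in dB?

By definition F = SNR_in/SNR_out, so in dB: SNR_out = SNR_in − NF
SNR_out = 59.4 − 15.0 = 44.4 dB

44.4 dB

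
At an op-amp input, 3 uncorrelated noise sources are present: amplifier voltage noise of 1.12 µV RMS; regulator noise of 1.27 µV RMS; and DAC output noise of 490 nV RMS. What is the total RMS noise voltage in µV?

1.76 µV

Uncorrelated sources add in power (mean-square): V_tot = √(ΣV_i²)
V_tot = √[(1.12×10⁻⁶)² + (1.27×10⁻⁶)² + (4.90×10⁻⁷)²] = 1.76×10⁻⁶ V = 1.76 µV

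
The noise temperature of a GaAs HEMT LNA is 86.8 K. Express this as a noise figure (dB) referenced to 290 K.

1.14 dB

F = 1 + T_e/T₀ = 1 + 86.8/290 = 1.29931
NF = 10 log₁₀(1.29931) = 1.14 dB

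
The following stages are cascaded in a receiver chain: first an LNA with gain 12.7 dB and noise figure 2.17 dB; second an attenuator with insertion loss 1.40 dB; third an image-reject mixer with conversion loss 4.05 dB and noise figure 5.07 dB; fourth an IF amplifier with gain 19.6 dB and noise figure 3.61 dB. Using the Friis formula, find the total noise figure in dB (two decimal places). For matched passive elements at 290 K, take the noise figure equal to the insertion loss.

Convert to linear (a loss of L dB is a gain of −L dB): F_i = 10^(NF_i/10), G_i = 10^(G_i,dB/10)
  Stage 1: F_1 = 10^(2.17/10) = 1.648, G_1 = 10^(12.7/10) = 18.62
  Stage 2: F_2 = 10^(1.40/10) = 1.380, G_2 = 10^(−1.40/10) = 0.7244
  Stage 3: F_3 = 10^(5.07/10) = 3.214, G_3 = 10^(−4.05/10) = 0.3936
  Stage 4: F_4 = 10^(3.61/10) = 2.296, G_4 = 10^(19.6/10) = 91.20
Friis cascade:
  F = 1.648 + (1.380 − 1)/18.62 + (3.214 − 1)/13.49 + (2.296 − 1)/5.309 = 2.077
NF = 10 log₁₀(2.077) = 3.17 dB

3.17 dB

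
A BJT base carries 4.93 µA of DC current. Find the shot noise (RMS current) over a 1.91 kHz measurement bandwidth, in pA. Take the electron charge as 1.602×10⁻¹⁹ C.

I_n = √(2qI·B)
2qI·B = 2 × 1.602×10⁻¹⁹ × 4.93×10⁻⁶ × 1.91×10³ = 3.02×10⁻²¹ A²
I_n = √(3.02×10⁻²¹) = 5.49×10⁻¹¹ A = 54.9 pA

54.9 pA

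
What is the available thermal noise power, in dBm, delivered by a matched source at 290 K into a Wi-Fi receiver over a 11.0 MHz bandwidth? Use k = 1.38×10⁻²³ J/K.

P_n = kTB = 1.38×10⁻²³ × 290 × 1.10×10⁷ = 4.40×10⁻¹⁴ W
In dBm: 10 log₁₀(4.40×10⁻¹⁴ / 10⁻³) = −103.6 dBm

−103.6 dBm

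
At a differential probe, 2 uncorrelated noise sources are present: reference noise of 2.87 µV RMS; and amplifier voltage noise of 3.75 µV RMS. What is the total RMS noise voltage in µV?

Uncorrelated sources add in power (mean-square): V_tot = √(ΣV_i²)
V_tot = √[(2.87×10⁻⁶)² + (3.75×10⁻⁶)²] = 4.72×10⁻⁶ V = 4.72 µV

4.72 µV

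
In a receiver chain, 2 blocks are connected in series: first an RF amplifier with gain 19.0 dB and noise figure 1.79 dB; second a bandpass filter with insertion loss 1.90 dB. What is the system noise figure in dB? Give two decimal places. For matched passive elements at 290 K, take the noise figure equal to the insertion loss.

1.81 dB

Convert to linear (a loss of L dB is a gain of −L dB): F_i = 10^(NF_i/10), G_i = 10^(G_i,dB/10)
  Stage 1: F_1 = 10^(1.79/10) = 1.510, G_1 = 10^(19.0/10) = 79.43
  Stage 2: F_2 = 10^(1.90/10) = 1.549, G_2 = 10^(−1.90/10) = 0.6457
Friis cascade:
  F = 1.510 + (1.549 − 1)/79.43 = 1.517
NF = 10 log₁₀(1.517) = 1.81 dB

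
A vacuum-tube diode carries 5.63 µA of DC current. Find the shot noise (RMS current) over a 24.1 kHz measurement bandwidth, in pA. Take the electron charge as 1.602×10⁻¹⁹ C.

I_n = √(2qI·B)
2qI·B = 2 × 1.602×10⁻¹⁹ × 5.63×10⁻⁶ × 2.41×10⁴ = 4.35×10⁻²⁰ A²
I_n = √(4.35×10⁻²⁰) = 2.09×10⁻¹⁰ A = 209 pA

209 pA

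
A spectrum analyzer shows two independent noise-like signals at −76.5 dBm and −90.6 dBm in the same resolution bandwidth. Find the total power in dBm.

Convert to linear, add, convert back:
P₁ = 2.24×10⁻¹¹ W, P₂ = 8.71×10⁻¹³ W
P_tot = 2.33×10⁻¹¹ W → 10 log₁₀(P_tot / 10⁻³) = −76.3 dBm

−76.3 dBm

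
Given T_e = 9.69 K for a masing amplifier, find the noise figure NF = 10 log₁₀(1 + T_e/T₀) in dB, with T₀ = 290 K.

0.143 dB

F = 1 + T_e/T₀ = 1 + 9.69/290 = 1.03341
NF = 10 log₁₀(1.03341) = 0.143 dB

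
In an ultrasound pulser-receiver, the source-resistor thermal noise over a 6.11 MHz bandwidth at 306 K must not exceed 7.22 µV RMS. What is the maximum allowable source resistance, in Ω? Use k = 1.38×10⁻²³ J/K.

505 Ω

Johnson–Nyquist: V_n = √(4kTRB) ⇒ R = V_n² / (4kTB)
4kTB = 4 × 1.38×10⁻²³ × 306 × 6.11×10⁶ = 1.03×10⁻¹³
R = (7.22×10⁻⁶)² / 1.03×10⁻¹³ = 5.05×10² Ω = 505 Ω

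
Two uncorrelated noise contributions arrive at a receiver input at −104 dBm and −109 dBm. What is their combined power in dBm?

−102.8 dBm

Convert to linear, add, convert back:
P₁ = 3.98×10⁻¹⁴ W, P₂ = 1.26×10⁻¹⁴ W
P_tot = 5.24×10⁻¹⁴ W → 10 log₁₀(P_tot / 10⁻³) = −102.8 dBm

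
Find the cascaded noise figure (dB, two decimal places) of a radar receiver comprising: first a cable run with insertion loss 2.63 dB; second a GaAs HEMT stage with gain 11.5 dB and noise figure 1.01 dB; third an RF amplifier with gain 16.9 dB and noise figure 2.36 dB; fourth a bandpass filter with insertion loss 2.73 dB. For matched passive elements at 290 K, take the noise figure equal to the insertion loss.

3.82 dB

Convert to linear (a loss of L dB is a gain of −L dB): F_i = 10^(NF_i/10), G_i = 10^(G_i,dB/10)
  Stage 1: F_1 = 10^(2.63/10) = 1.832, G_1 = 10^(−2.63/10) = 0.5458
  Stage 2: F_2 = 10^(1.01/10) = 1.262, G_2 = 10^(11.5/10) = 14.13
  Stage 3: F_3 = 10^(2.36/10) = 1.722, G_3 = 10^(16.9/10) = 48.98
  Stage 4: F_4 = 10^(2.73/10) = 1.875, G_4 = 10^(−2.73/10) = 0.5333
Friis cascade:
  F = 1.832 + (1.262 − 1)/0.5458 + (1.722 − 1)/7.709 + (1.875 − 1)/377.6 = 2.408
NF = 10 log₁₀(2.408) = 3.82 dB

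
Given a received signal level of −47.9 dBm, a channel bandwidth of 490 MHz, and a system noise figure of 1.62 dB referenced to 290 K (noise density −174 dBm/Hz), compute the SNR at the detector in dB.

37.6 dB

Noise floor: N = −174 + 10 log₁₀(B) + NF
10 log₁₀(4.90×10⁸) = 86.9 dB
N = −174 + 86.9 + 1.62 = −85.48 dBm
SNR = P_sig − N = −47.9 − (−85.48) = 37.58 dB → 37.6 dB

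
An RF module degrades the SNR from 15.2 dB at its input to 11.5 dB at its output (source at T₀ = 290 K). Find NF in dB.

NF (dB) = SNR_in(dB) − SNR_out(dB) when the source is at T₀
NF = 15.2 − 11.5 = 3.7 dB

3.7 dB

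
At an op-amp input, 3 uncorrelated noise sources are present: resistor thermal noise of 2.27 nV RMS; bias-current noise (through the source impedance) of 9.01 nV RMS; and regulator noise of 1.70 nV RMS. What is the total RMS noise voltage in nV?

9.45 nV

Uncorrelated sources add in power (mean-square): V_tot = √(ΣV_i²)
V_tot = √[(2.27×10⁻⁹)² + (9.01×10⁻⁹)² + (1.70×10⁻⁹)²] = 9.45×10⁻⁹ V = 9.45 nV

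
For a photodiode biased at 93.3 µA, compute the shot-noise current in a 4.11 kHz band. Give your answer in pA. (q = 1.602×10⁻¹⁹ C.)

I_n = √(2qI·B)
2qI·B = 2 × 1.602×10⁻¹⁹ × 9.33×10⁻⁵ × 4.11×10³ = 1.23×10⁻¹⁹ A²
I_n = √(1.23×10⁻¹⁹) = 3.51×10⁻¹⁰ A = 351 pA

351 pA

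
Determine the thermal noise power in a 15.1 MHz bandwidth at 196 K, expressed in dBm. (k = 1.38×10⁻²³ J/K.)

−103.9 dBm

P_n = kTB = 1.38×10⁻²³ × 196 × 1.51×10⁷ = 4.08×10⁻¹⁴ W
In dBm: 10 log₁₀(4.08×10⁻¹⁴ / 10⁻³) = −103.9 dBm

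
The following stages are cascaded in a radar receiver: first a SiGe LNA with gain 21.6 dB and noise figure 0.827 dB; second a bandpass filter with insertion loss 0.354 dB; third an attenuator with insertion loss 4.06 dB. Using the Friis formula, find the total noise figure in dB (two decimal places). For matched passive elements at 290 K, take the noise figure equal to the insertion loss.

0.87 dB

Convert to linear (a loss of L dB is a gain of −L dB): F_i = 10^(NF_i/10), G_i = 10^(G_i,dB/10)
  Stage 1: F_1 = 10^(0.827/10) = 1.210, G_1 = 10^(21.6/10) = 144.5
  Stage 2: F_2 = 10^(0.354/10) = 1.085, G_2 = 10^(−0.354/10) = 0.9217
  Stage 3: F_3 = 10^(4.06/10) = 2.547, G_3 = 10^(−4.06/10) = 0.3926
Friis cascade:
  F = 1.210 + (1.085 − 1)/144.5 + (2.547 − 1)/133.2 = 1.222
NF = 10 log₁₀(1.222) = 0.87 dB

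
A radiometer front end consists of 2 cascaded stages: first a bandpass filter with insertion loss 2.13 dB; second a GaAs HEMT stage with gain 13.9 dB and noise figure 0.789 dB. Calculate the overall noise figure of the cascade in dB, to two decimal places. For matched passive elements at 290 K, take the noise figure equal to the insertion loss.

2.92 dB

Convert to linear (a loss of L dB is a gain of −L dB): F_i = 10^(NF_i/10), G_i = 10^(G_i,dB/10)
  Stage 1: F_1 = 10^(2.13/10) = 1.633, G_1 = 10^(−2.13/10) = 0.6124
  Stage 2: F_2 = 10^(0.789/10) = 1.199, G_2 = 10^(13.9/10) = 24.55
Friis cascade:
  F = 1.633 + (1.199 − 1)/0.6124 = 1.958
NF = 10 log₁₀(1.958) = 2.92 dB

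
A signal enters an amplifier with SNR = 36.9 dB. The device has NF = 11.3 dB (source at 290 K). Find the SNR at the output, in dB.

By definition F = SNR_in/SNR_out, so in dB: SNR_out = SNR_in − NF
SNR_out = 36.9 − 11.3 = 25.6 dB

25.6 dB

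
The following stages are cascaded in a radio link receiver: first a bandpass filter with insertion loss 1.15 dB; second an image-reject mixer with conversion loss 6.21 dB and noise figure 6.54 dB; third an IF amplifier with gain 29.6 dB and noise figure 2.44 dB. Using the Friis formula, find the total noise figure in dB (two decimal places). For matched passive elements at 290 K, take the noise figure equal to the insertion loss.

9.99 dB

Convert to linear (a loss of L dB is a gain of −L dB): F_i = 10^(NF_i/10), G_i = 10^(G_i,dB/10)
  Stage 1: F_1 = 10^(1.15/10) = 1.303, G_1 = 10^(−1.15/10) = 0.7674
  Stage 2: F_2 = 10^(6.54/10) = 4.508, G_2 = 10^(−6.21/10) = 0.2393
  Stage 3: F_3 = 10^(2.44/10) = 1.754, G_3 = 10^(29.6/10) = 912.0
Friis cascade:
  F = 1.303 + (4.508 − 1)/0.7674 + (1.754 − 1)/0.1837 = 9.980
NF = 10 log₁₀(9.980) = 9.99 dB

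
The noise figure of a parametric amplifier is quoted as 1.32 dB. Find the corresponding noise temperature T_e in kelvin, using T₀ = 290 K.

103 K

F = 10^(1.32/10) = 1.35519
T_e = (F − 1)·T₀ = (1.35519 − 1) × 290 = 103 K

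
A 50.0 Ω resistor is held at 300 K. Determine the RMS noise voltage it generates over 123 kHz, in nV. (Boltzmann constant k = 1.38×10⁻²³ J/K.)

V_n = √(4kTRB)
4kTRB = 4 × 1.38×10⁻²³ × 300 × 5.00×10¹ × 1.23×10⁵ = 1.02×10⁻¹³ V²
V_n = √(1.02×10⁻¹³) = 3.19×10⁻⁷ V = 319 nV

319 nV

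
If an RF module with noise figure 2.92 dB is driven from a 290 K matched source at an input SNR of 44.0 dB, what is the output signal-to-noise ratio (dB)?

41.08 dB

By definition F = SNR_in/SNR_out, so in dB: SNR_out = SNR_in − NF
SNR_out = 44.0 − 2.92 = 41.08 dB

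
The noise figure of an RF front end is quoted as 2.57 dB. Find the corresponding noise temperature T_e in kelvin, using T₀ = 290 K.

F = 10^(2.57/10) = 1.80717
T_e = (F − 1)·T₀ = (1.80717 − 1) × 290 = 234 K

234 K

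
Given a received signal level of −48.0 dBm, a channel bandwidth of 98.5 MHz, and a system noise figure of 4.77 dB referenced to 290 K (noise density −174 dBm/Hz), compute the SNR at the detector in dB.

41.3 dB

Noise floor: N = −174 + 10 log₁₀(B) + NF
10 log₁₀(9.85×10⁷) = 79.93 dB
N = −174 + 79.93 + 4.77 = −89.30 dBm
SNR = P_sig − N = −48.0 − (−89.30) = 41.30 dB → 41.3 dB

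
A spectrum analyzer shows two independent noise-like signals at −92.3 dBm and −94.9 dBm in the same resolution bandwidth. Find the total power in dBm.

−90.4 dBm

Convert to linear, add, convert back:
P₁ = 5.89×10⁻¹³ W, P₂ = 3.24×10⁻¹³ W
P_tot = 9.12×10⁻¹³ W → 10 log₁₀(P_tot / 10⁻³) = −90.4 dBm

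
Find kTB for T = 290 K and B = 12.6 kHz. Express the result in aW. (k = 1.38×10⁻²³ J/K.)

50.4 aW

P_n = kTB = 1.38×10⁻²³ × 290 × 1.26×10⁴ = 5.04×10⁻¹⁷ W = 50.4 aW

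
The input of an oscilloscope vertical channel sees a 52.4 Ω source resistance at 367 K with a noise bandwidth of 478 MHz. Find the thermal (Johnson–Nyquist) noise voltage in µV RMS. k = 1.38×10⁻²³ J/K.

22.5 µV

V_n = √(4kTRB)
4kTRB = 4 × 1.38×10⁻²³ × 367 × 5.24×10¹ × 4.78×10⁸ = 5.07×10⁻¹⁰ V²
V_n = √(5.07×10⁻¹⁰) = 2.25×10⁻⁵ V = 22.5 µV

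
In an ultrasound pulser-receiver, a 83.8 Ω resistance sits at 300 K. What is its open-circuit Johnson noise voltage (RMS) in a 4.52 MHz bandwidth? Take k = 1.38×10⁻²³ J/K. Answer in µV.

2.50 µV

V_n = √(4kTRB)
4kTRB = 4 × 1.38×10⁻²³ × 300 × 8.38×10¹ × 4.52×10⁶ = 6.27×10⁻¹² V²
V_n = √(6.27×10⁻¹²) = 2.50×10⁻⁶ V = 2.50 µV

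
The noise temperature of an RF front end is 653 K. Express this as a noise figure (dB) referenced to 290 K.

5.12 dB

F = 1 + T_e/T₀ = 1 + 653/290 = 3.25172
NF = 10 log₁₀(3.25172) = 5.12 dB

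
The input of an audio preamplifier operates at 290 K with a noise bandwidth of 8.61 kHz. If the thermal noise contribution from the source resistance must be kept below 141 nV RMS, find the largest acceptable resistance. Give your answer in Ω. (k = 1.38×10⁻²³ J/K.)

Johnson–Nyquist: V_n = √(4kTRB) ⇒ R = V_n² / (4kTB)
4kTB = 4 × 1.38×10⁻²³ × 290 × 8.61×10³ = 1.38×10⁻¹⁶
R = (1.41×10⁻⁷)² / 1.38×10⁻¹⁶ = 1.44×10² Ω = 144 Ω

144 Ω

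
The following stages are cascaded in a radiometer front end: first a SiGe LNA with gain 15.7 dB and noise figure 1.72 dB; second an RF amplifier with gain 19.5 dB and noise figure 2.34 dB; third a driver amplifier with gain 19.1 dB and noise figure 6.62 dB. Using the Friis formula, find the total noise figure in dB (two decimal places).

Convert to linear (a loss of L dB is a gain of −L dB): F_i = 10^(NF_i/10), G_i = 10^(G_i,dB/10)
  Stage 1: F_1 = 10^(1.72/10) = 1.486, G_1 = 10^(15.7/10) = 37.15
  Stage 2: F_2 = 10^(2.34/10) = 1.714, G_2 = 10^(19.5/10) = 89.13
  Stage 3: F_3 = 10^(6.62/10) = 4.592, G_3 = 10^(19.1/10) = 81.28
Friis cascade:
  F = 1.486 + (1.714 − 1)/37.15 + (4.592 − 1)/3311 = 1.506
NF = 10 log₁₀(1.506) = 1.78 dB

1.78 dB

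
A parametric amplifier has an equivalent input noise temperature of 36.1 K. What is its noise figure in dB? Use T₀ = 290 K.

F = 1 + T_e/T₀ = 1 + 36.1/290 = 1.12448
NF = 10 log₁₀(1.12448) = 0.510 dB

0.510 dB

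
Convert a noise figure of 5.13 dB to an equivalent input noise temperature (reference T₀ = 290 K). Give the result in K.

655 K

F = 10^(5.13/10) = 3.25837
T_e = (F − 1)·T₀ = (3.25837 − 1) × 290 = 655 K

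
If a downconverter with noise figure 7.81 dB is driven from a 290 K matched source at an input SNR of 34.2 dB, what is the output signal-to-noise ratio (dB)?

By definition F = SNR_in/SNR_out, so in dB: SNR_out = SNR_in − NF
SNR_out = 34.2 − 7.81 = 26.39 dB

26.39 dB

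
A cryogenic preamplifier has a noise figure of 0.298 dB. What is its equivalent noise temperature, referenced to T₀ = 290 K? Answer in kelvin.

F = 10^(0.298/10) = 1.07103
T_e = (F − 1)·T₀ = (1.07103 − 1) × 290 = 20.6 K

20.6 K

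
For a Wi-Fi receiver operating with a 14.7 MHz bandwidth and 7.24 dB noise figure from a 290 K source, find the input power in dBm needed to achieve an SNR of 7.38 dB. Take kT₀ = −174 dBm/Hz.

Sensitivity = −174 + 10 log₁₀(B) + NF + SNR_min
= −174 + 71.67 + 7.24 + 7.38
= −87.71 dBm → −87.7 dBm

−87.7 dBm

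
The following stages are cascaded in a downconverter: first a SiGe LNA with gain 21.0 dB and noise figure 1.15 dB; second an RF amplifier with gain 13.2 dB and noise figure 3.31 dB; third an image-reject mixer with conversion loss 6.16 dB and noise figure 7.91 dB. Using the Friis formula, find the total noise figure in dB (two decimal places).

Convert to linear (a loss of L dB is a gain of −L dB): F_i = 10^(NF_i/10), G_i = 10^(G_i,dB/10)
  Stage 1: F_1 = 10^(1.15/10) = 1.303, G_1 = 10^(21.0/10) = 125.9
  Stage 2: F_2 = 10^(3.31/10) = 2.143, G_2 = 10^(13.2/10) = 20.89
  Stage 3: F_3 = 10^(7.91/10) = 6.180, G_3 = 10^(−6.16/10) = 0.2421
Friis cascade:
  F = 1.303 + (2.143 − 1)/125.9 + (6.180 − 1)/2630 = 1.314
NF = 10 log₁₀(1.314) = 1.19 dB

1.19 dB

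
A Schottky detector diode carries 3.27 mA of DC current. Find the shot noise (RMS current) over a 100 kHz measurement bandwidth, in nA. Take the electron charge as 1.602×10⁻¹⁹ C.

I_n = √(2qI·B)
2qI·B = 2 × 1.602×10⁻¹⁹ × 3.27×10⁻³ × 1.00×10⁵ = 1.05×10⁻¹⁶ A²
I_n = √(1.05×10⁻¹⁶) = 1.02×10⁻⁸ A = 10.2 nA

10.2 nA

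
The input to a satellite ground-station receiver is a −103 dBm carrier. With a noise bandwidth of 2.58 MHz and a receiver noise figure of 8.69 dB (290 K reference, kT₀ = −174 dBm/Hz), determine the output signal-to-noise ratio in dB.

Noise floor: N = −174 + 10 log₁₀(B) + NF
10 log₁₀(2.58×10⁶) = 64.12 dB
N = −174 + 64.12 + 8.69 = −101.19 dBm
SNR = P_sig − N = −103 − (−101.19) = −1.81 dB → −1.8 dB

−1.8 dB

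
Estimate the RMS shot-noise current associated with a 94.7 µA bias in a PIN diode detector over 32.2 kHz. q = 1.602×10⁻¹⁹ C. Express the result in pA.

988 pA

I_n = √(2qI·B)
2qI·B = 2 × 1.602×10⁻¹⁹ × 9.47×10⁻⁵ × 3.22×10⁴ = 9.77×10⁻¹⁹ A²
I_n = √(9.77×10⁻¹⁹) = 9.88×10⁻¹⁰ A = 988 pA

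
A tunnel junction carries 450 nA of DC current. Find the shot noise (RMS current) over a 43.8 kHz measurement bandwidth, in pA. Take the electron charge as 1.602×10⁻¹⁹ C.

79.5 pA

I_n = √(2qI·B)
2qI·B = 2 × 1.602×10⁻¹⁹ × 4.50×10⁻⁷ × 4.38×10⁴ = 6.32×10⁻²¹ A²
I_n = √(6.32×10⁻²¹) = 7.95×10⁻¹¹ A = 79.5 pA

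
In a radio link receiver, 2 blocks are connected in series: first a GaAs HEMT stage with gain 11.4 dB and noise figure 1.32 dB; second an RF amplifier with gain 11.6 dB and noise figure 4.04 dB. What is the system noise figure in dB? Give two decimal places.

1.66 dB

Convert to linear (a loss of L dB is a gain of −L dB): F_i = 10^(NF_i/10), G_i = 10^(G_i,dB/10)
  Stage 1: F_1 = 10^(1.32/10) = 1.355, G_1 = 10^(11.4/10) = 13.80
  Stage 2: F_2 = 10^(4.04/10) = 2.535, G_2 = 10^(11.6/10) = 14.45
Friis cascade:
  F = 1.355 + (2.535 − 1)/13.80 = 1.466
NF = 10 log₁₀(1.466) = 1.66 dB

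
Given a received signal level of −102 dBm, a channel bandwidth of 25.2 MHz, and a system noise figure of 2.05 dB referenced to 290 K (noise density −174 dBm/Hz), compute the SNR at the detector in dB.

−4.1 dB

Noise floor: N = −174 + 10 log₁₀(B) + NF
10 log₁₀(2.52×10⁷) = 74.01 dB
N = −174 + 74.01 + 2.05 = −97.94 dBm
SNR = P_sig − N = −102 − (−97.94) = −4.06 dB → −4.1 dB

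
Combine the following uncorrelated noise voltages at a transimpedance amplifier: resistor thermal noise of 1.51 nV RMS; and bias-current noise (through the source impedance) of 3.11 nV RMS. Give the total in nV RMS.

3.46 nV

Uncorrelated sources add in power (mean-square): V_tot = √(ΣV_i²)
V_tot = √[(1.51×10⁻⁹)² + (3.11×10⁻⁹)²] = 3.46×10⁻⁹ V = 3.46 nV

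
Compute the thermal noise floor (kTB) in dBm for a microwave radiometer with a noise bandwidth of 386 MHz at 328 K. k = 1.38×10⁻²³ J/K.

P_n = kTB = 1.38×10⁻²³ × 328 × 3.86×10⁸ = 1.75×10⁻¹² W
In dBm: 10 log₁₀(1.75×10⁻¹² / 10⁻³) = −87.6 dBm

−87.6 dBm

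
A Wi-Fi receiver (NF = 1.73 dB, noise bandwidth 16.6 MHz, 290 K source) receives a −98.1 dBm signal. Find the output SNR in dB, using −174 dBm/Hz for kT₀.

2.0 dB

Noise floor: N = −174 + 10 log₁₀(B) + NF
10 log₁₀(1.66×10⁷) = 72.2 dB
N = −174 + 72.2 + 1.73 = −100.07 dBm
SNR = P_sig − N = −98.1 − (−100.07) = 1.97 dB → 2.0 dB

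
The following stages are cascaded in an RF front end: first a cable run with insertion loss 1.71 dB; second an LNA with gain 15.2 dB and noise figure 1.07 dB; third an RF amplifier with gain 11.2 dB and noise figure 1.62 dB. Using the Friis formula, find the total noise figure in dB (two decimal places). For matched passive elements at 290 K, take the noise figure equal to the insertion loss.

Convert to linear (a loss of L dB is a gain of −L dB): F_i = 10^(NF_i/10), G_i = 10^(G_i,dB/10)
  Stage 1: F_1 = 10^(1.71/10) = 1.483, G_1 = 10^(−1.71/10) = 0.6745
  Stage 2: F_2 = 10^(1.07/10) = 1.279, G_2 = 10^(15.2/10) = 33.11
  Stage 3: F_3 = 10^(1.62/10) = 1.452, G_3 = 10^(11.2/10) = 13.18
Friis cascade:
  F = 1.483 + (1.279 − 1)/0.6745 + (1.452 − 1)/22.34 = 1.917
NF = 10 log₁₀(1.917) = 2.83 dB

2.83 dB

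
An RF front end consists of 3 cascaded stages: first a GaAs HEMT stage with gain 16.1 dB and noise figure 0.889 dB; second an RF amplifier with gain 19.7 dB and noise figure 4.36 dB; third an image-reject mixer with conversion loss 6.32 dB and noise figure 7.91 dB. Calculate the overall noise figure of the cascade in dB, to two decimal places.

1.04 dB

Convert to linear (a loss of L dB is a gain of −L dB): F_i = 10^(NF_i/10), G_i = 10^(G_i,dB/10)
  Stage 1: F_1 = 10^(0.889/10) = 1.227, G_1 = 10^(16.1/10) = 40.74
  Stage 2: F_2 = 10^(4.36/10) = 2.729, G_2 = 10^(19.7/10) = 93.33
  Stage 3: F_3 = 10^(7.91/10) = 6.180, G_3 = 10^(−6.32/10) = 0.2333
Friis cascade:
  F = 1.227 + (2.729 − 1)/40.74 + (6.180 − 1)/3802 = 1.271
NF = 10 log₁₀(1.271) = 1.04 dB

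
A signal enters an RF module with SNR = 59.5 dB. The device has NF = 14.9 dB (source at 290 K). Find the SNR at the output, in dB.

44.6 dB

By definition F = SNR_in/SNR_out, so in dB: SNR_out = SNR_in − NF
SNR_out = 59.5 − 14.9 = 44.6 dB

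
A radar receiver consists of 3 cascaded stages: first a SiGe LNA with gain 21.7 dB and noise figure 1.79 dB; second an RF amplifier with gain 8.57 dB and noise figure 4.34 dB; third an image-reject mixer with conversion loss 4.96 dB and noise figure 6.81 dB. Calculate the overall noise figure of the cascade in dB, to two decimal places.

Convert to linear (a loss of L dB is a gain of −L dB): F_i = 10^(NF_i/10), G_i = 10^(G_i,dB/10)
  Stage 1: F_1 = 10^(1.79/10) = 1.510, G_1 = 10^(21.7/10) = 147.9
  Stage 2: F_2 = 10^(4.34/10) = 2.716, G_2 = 10^(8.57/10) = 7.194
  Stage 3: F_3 = 10^(6.81/10) = 4.797, G_3 = 10^(−4.96/10) = 0.3192
Friis cascade:
  F = 1.510 + (2.716 − 1)/147.9 + (4.797 − 1)/1064 = 1.525
NF = 10 log₁₀(1.525) = 1.83 dB

1.83 dB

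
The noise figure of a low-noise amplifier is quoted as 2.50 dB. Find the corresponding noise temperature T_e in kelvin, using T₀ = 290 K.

F = 10^(2.50/10) = 1.77828
T_e = (F − 1)·T₀ = (1.77828 − 1) × 290 = 226 K

226 K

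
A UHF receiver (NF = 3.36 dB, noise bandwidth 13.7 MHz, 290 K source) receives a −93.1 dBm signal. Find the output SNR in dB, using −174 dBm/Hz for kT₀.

6.2 dB

Noise floor: N = −174 + 10 log₁₀(B) + NF
10 log₁₀(1.37×10⁷) = 71.37 dB
N = −174 + 71.37 + 3.36 = −99.27 dBm
SNR = P_sig − N = −93.1 − (−99.27) = 6.17 dB → 6.2 dB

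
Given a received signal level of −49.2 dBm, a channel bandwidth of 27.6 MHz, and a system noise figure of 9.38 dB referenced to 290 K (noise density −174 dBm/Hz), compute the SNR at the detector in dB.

41.0 dB

Noise floor: N = −174 + 10 log₁₀(B) + NF
10 log₁₀(2.76×10⁷) = 74.41 dB
N = −174 + 74.41 + 9.38 = −90.21 dBm
SNR = P_sig − N = −49.2 − (−90.21) = 41.01 dB → 41.0 dB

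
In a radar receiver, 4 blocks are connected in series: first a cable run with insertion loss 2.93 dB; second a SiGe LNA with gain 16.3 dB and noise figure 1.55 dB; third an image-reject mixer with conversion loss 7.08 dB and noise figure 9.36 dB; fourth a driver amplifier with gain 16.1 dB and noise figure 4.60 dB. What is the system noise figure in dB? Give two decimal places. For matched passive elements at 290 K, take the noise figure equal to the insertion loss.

5.56 dB

Convert to linear (a loss of L dB is a gain of −L dB): F_i = 10^(NF_i/10), G_i = 10^(G_i,dB/10)
  Stage 1: F_1 = 10^(2.93/10) = 1.963, G_1 = 10^(−2.93/10) = 0.5093
  Stage 2: F_2 = 10^(1.55/10) = 1.429, G_2 = 10^(16.3/10) = 42.66
  Stage 3: F_3 = 10^(9.36/10) = 8.630, G_3 = 10^(−7.08/10) = 0.1959
  Stage 4: F_4 = 10^(4.60/10) = 2.884, G_4 = 10^(16.1/10) = 40.74
Friis cascade:
  F = 1.963 + (1.429 − 1)/0.5093 + (8.630 − 1)/21.73 + (2.884 − 1)/4.256 = 3.599
NF = 10 log₁₀(3.599) = 5.56 dB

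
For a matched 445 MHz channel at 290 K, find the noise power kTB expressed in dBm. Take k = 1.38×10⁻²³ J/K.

P_n = kTB = 1.38×10⁻²³ × 290 × 4.45×10⁸ = 1.78×10⁻¹² W
In dBm: 10 log₁₀(1.78×10⁻¹² / 10⁻³) = −87.5 dBm

−87.5 dBm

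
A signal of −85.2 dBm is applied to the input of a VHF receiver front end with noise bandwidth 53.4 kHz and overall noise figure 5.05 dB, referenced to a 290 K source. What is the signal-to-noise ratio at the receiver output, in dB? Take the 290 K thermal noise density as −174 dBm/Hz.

Noise floor: N = −174 + 10 log₁₀(B) + NF
10 log₁₀(5.34×10⁴) = 47.28 dB
N = −174 + 47.28 + 5.05 = −121.67 dBm
SNR = P_sig − N = −85.2 − (−121.67) = 36.47 dB → 36.5 dB

36.5 dB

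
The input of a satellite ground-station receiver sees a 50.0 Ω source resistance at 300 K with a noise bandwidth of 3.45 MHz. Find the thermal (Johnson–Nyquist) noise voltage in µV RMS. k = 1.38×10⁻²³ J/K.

1.69 µV

V_n = √(4kTRB)
4kTRB = 4 × 1.38×10⁻²³ × 300 × 5.00×10¹ × 3.45×10⁶ = 2.86×10⁻¹² V²
V_n = √(2.86×10⁻¹²) = 1.69×10⁻⁶ V = 1.69 µV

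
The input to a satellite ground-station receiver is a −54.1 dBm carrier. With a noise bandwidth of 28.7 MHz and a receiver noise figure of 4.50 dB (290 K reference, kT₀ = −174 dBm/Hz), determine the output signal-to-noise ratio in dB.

Noise floor: N = −174 + 10 log₁₀(B) + NF
10 log₁₀(2.87×10⁷) = 74.58 dB
N = −174 + 74.58 + 4.50 = −94.92 dBm
SNR = P_sig − N = −54.1 − (−94.92) = 40.82 dB → 40.8 dB

40.8 dB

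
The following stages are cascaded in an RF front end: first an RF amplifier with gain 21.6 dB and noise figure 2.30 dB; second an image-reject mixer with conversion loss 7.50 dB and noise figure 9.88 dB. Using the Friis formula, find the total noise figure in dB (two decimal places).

2.45 dB

Convert to linear (a loss of L dB is a gain of −L dB): F_i = 10^(NF_i/10), G_i = 10^(G_i,dB/10)
  Stage 1: F_1 = 10^(2.30/10) = 1.698, G_1 = 10^(21.6/10) = 144.5
  Stage 2: F_2 = 10^(9.88/10) = 9.727, G_2 = 10^(−7.50/10) = 0.1778
Friis cascade:
  F = 1.698 + (9.727 − 1)/144.5 = 1.759
NF = 10 log₁₀(1.759) = 2.45 dB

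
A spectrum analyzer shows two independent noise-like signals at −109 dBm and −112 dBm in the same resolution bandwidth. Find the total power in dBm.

−107.2 dBm

Convert to linear, add, convert back:
P₁ = 1.26×10⁻¹⁴ W, P₂ = 6.31×10⁻¹⁵ W
P_tot = 1.89×10⁻¹⁴ W → 10 log₁₀(P_tot / 10⁻³) = −107.2 dBm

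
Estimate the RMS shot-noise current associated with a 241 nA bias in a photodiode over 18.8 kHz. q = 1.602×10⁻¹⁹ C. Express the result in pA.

38.1 pA

I_n = √(2qI·B)
2qI·B = 2 × 1.602×10⁻¹⁹ × 2.41×10⁻⁷ × 1.88×10⁴ = 1.45×10⁻²¹ A²
I_n = √(1.45×10⁻²¹) = 3.81×10⁻¹¹ A = 38.1 pA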